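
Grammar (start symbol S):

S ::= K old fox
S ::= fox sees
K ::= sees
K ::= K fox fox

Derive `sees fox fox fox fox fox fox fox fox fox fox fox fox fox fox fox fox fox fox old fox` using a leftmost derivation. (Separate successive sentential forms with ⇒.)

S ⇒ K old fox ⇒ K fox fox old fox ⇒ K fox fox fox fox old fox ⇒ K fox fox fox fox fox fox old fox ⇒ K fox fox fox fox fox fox fox fox old fox ⇒ K fox fox fox fox fox fox fox fox fox fox old fox ⇒ K fox fox fox fox fox fox fox fox fox fox fox fox old fox ⇒ K fox fox fox fox fox fox fox fox fox fox fox fox fox fox old fox ⇒ K fox fox fox fox fox fox fox fox fox fox fox fox fox fox fox fox old fox ⇒ K fox fox fox fox fox fox fox fox fox fox fox fox fox fox fox fox fox fox old fox ⇒ sees fox fox fox fox fox fox fox fox fox fox fox fox fox fox fox fox fox fox old fox

S ⇒ K old fox   [S ::= K old fox]
K old fox ⇒ K fox fox old fox   [K ::= K fox fox]
K fox fox old fox ⇒ K fox fox fox fox old fox   [K ::= K fox fox]
K fox fox fox fox old fox ⇒ K fox fox fox fox fox fox old fox   [K ::= K fox fox]
K fox fox fox fox fox fox old fox ⇒ K fox fox fox fox fox fox fox fox old fox   [K ::= K fox fox]
K fox fox fox fox fox fox fox fox old fox ⇒ K fox fox fox fox fox fox fox fox fox fox old fox   [K ::= K fox fox]
K fox fox fox fox fox fox fox fox fox fox old fox ⇒ K fox fox fox fox fox fox fox fox fox fox fox fox old fox   [K ::= K fox fox]
K fox fox fox fox fox fox fox fox fox fox fox fox old fox ⇒ K fox fox fox fox fox fox fox fox fox fox fox fox fox fox old fox   [K ::= K fox fox]
K fox fox fox fox fox fox fox fox fox fox fox fox fox fox old fox ⇒ K fox fox fox fox fox fox fox fox fox fox fox fox fox fox fox fox old fox   [K ::= K fox fox]
K fox fox fox fox fox fox fox fox fox fox fox fox fox fox fox fox old fox ⇒ K fox fox fox fox fox fox fox fox fox fox fox fox fox fox fox fox fox fox old fox   [K ::= K fox fox]
K fox fox fox fox fox fox fox fox fox fox fox fox fox fox fox fox fox fox old fox ⇒ sees fox fox fox fox fox fox fox fox fox fox fox fox fox fox fox fox fox fox old fox   [K ::= sees]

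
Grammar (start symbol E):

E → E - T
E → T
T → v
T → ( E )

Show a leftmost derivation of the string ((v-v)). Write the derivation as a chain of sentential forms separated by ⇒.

E ⇒ T ⇒ (E) ⇒ (T) ⇒ ((E)) ⇒ ((E-T)) ⇒ ((T-T)) ⇒ ((v-T)) ⇒ ((v-v))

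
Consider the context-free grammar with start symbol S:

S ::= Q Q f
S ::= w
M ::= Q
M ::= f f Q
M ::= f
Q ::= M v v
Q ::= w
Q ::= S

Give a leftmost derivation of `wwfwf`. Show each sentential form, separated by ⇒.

S ⇒ QQf ⇒ SQf ⇒ QQfQf ⇒ SQfQf ⇒ wQfQf ⇒ wSfQf ⇒ wwfQf ⇒ wwfwf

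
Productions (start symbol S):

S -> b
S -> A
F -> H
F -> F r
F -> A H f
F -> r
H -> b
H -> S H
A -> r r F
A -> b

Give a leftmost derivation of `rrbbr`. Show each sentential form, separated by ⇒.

S⇒A⇒rrF⇒rrFr⇒rrHr⇒rrSHr⇒rrAHr⇒rrbHr⇒rrbbr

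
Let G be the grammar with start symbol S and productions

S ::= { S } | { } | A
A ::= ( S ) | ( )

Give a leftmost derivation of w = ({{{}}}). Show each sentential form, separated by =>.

S=>A=>(S)=>({S})=>({{S}})=>({{{}}})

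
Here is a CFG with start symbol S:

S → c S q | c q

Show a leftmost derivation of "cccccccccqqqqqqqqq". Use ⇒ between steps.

S ⇒ cSq ⇒ ccSqq ⇒ cccSqqq ⇒ ccccSqqqq ⇒ cccccSqqqqq ⇒ ccccccSqqqqqq ⇒ cccccccSqqqqqqq ⇒ ccccccccSqqqqqqqq ⇒ cccccccccqqqqqqqqq

S ⇒ cSq   [S → c S q]
cSq ⇒ ccSqq   [S → c S q]
ccSqq ⇒ cccSqqq   [S → c S q]
cccSqqq ⇒ ccccSqqqq   [S → c S q]
ccccSqqqq ⇒ cccccSqqqqq   [S → c S q]
cccccSqqqqq ⇒ ccccccSqqqqqq   [S → c S q]
ccccccSqqqqqq ⇒ cccccccSqqqqqqq   [S → c S q]
cccccccSqqqqqqq ⇒ ccccccccSqqqqqqqq   [S → c S q]
ccccccccSqqqqqqqq ⇒ cccccccccqqqqqqqqq   [S → c q]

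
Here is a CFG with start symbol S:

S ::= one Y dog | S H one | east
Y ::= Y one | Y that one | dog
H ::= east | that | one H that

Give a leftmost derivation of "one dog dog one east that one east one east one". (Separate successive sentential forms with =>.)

S => S H one => S H one H one => S H one H one H one => one Y dog H one H one H one => one dog dog H one H one H one => one dog dog one H that one H one H one => one dog dog one east that one H one H one => one dog dog one east that one east one H one => one dog dog one east that one east one east one

S => S H one   [S ::= S H one]
S H one => S H one H one   [S ::= S H one]
S H one H one => S H one H one H one   [S ::= S H one]
S H one H one H one => one Y dog H one H one H one   [S ::= one Y dog]
one Y dog H one H one H one => one dog dog H one H one H one   [Y ::= dog]
one dog dog H one H one H one => one dog dog one H that one H one H one   [H ::= one H that]
one dog dog one H that one H one H one => one dog dog one east that one H one H one   [H ::= east]
one dog dog one east that one H one H one => one dog dog one east that one east one H one   [H ::= east]
one dog dog one east that one east one H one => one dog dog one east that one east one east one   [H ::= east]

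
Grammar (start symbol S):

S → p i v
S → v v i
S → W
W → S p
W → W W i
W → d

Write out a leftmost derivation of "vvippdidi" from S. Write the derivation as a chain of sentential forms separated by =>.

S => W   [S → W]
W => WWi   [W → W W i]
WWi => WWiWi   [W → W W i]
WWiWi => SpWiWi   [W → S p]
SpWiWi => WpWiWi   [S → W]
WpWiWi => SppWiWi   [W → S p]
SppWiWi => vvippWiWi   [S → v v i]
vvippWiWi => vvippdiWi   [W → d]
vvippdiWi => vvippdidi   [W → d]

S => W => WWi => WWiWi => SpWiWi => WpWiWi => SppWiWi => vvippWiWi => vvippdiWi => vvippdidi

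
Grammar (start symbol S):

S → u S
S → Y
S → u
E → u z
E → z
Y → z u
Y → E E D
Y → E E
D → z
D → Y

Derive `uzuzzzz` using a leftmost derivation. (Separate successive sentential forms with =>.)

S => uS   [S → u S]
uS => uY   [S → Y]
uY => uEED   [Y → E E D]
uEED => uzED   [E → z]
uzED => uzuzD   [E → u z]
uzuzD => uzuzY   [D → Y]
uzuzY => uzuzEED   [Y → E E D]
uzuzEED => uzuzzED   [E → z]
uzuzzED => uzuzzzD   [E → z]
uzuzzzD => uzuzzzz   [D → z]

S => uS => uY => uEED => uzED => uzuzD => uzuzY => uzuzEED => uzuzzED => uzuzzzD => uzuzzzz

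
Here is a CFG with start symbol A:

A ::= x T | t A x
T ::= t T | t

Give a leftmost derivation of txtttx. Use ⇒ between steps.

A ⇒ tAx ⇒ txTx ⇒ txtTx ⇒ txttTx ⇒ txtttx

A ⇒ tAx   [A ::= t A x]
tAx ⇒ txTx   [A ::= x T]
txTx ⇒ txtTx   [T ::= t T]
txtTx ⇒ txttTx   [T ::= t T]
txttTx ⇒ txtttx   [T ::= t]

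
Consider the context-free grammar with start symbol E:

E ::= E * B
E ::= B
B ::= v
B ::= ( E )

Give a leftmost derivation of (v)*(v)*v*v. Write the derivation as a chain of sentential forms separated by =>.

E => E*B   [E ::= E * B]
E*B => E*B*B   [E ::= E * B]
E*B*B => E*B*B*B   [E ::= E * B]
E*B*B*B => B*B*B*B   [E ::= B]
B*B*B*B => (E)*B*B*B   [B ::= ( E )]
(E)*B*B*B => (B)*B*B*B   [E ::= B]
(B)*B*B*B => (v)*B*B*B   [B ::= v]
(v)*B*B*B => (v)*(E)*B*B   [B ::= ( E )]
(v)*(E)*B*B => (v)*(B)*B*B   [E ::= B]
(v)*(B)*B*B => (v)*(v)*B*B   [B ::= v]
(v)*(v)*B*B => (v)*(v)*v*B   [B ::= v]
(v)*(v)*v*B => (v)*(v)*v*v   [B ::= v]

E=>E*B=>E*B*B=>E*B*B*B=>B*B*B*B=>(E)*B*B*B=>(B)*B*B*B=>(v)*B*B*B=>(v)*(E)*B*B=>(v)*(B)*B*B=>(v)*(v)*B*B=>(v)*(v)*v*B=>(v)*(v)*v*v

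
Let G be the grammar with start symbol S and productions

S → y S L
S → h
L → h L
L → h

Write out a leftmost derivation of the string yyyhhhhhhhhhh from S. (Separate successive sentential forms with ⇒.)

S ⇒ ySL   [S → y S L]
ySL ⇒ yySLL   [S → y S L]
yySLL ⇒ yyySLLL   [S → y S L]
yyySLLL ⇒ yyyhLLL   [S → h]
yyyhLLL ⇒ yyyhhLLL   [L → h L]
yyyhhLLL ⇒ yyyhhhLLL   [L → h L]
yyyhhhLLL ⇒ yyyhhhhLLL   [L → h L]
yyyhhhhLLL ⇒ yyyhhhhhLLL   [L → h L]
yyyhhhhhLLL ⇒ yyyhhhhhhLL   [L → h]
yyyhhhhhhLL ⇒ yyyhhhhhhhLL   [L → h L]
yyyhhhhhhhLL ⇒ yyyhhhhhhhhL   [L → h]
yyyhhhhhhhhL ⇒ yyyhhhhhhhhhL   [L → h L]
yyyhhhhhhhhhL ⇒ yyyhhhhhhhhhh   [L → h]

S ⇒ ySL ⇒ yySLL ⇒ yyySLLL ⇒ yyyhLLL ⇒ yyyhhLLL ⇒ yyyhhhLLL ⇒ yyyhhhhLLL ⇒ yyyhhhhhLLL ⇒ yyyhhhhhhLL ⇒ yyyhhhhhhhLL ⇒ yyyhhhhhhhhL ⇒ yyyhhhhhhhhhL ⇒ yyyhhhhhhhhhh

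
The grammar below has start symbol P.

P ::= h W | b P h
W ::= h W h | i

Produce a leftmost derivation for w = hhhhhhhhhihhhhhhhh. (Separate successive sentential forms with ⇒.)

P ⇒ hW   [P ::= h W]
hW ⇒ hhWh   [W ::= h W h]
hhWh ⇒ hhhWhh   [W ::= h W h]
hhhWhh ⇒ hhhhWhhh   [W ::= h W h]
hhhhWhhh ⇒ hhhhhWhhhh   [W ::= h W h]
hhhhhWhhhh ⇒ hhhhhhWhhhhh   [W ::= h W h]
hhhhhhWhhhhh ⇒ hhhhhhhWhhhhhh   [W ::= h W h]
hhhhhhhWhhhhhh ⇒ hhhhhhhhWhhhhhhh   [W ::= h W h]
hhhhhhhhWhhhhhhh ⇒ hhhhhhhhhWhhhhhhhh   [W ::= h W h]
hhhhhhhhhWhhhhhhhh ⇒ hhhhhhhhhihhhhhhhh   [W ::= i]

P ⇒ hW ⇒ hhWh ⇒ hhhWhh ⇒ hhhhWhhh ⇒ hhhhhWhhhh ⇒ hhhhhhWhhhhh ⇒ hhhhhhhWhhhhhh ⇒ hhhhhhhhWhhhhhhh ⇒ hhhhhhhhhWhhhhhhhh ⇒ hhhhhhhhhihhhhhhhh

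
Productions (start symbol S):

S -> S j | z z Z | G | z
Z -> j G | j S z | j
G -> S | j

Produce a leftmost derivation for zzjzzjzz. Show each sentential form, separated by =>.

S => zzZ   [S -> z z Z]
zzZ => zzjSz   [Z -> j S z]
zzjSz => zzjzzZz   [S -> z z Z]
zzjzzZz => zzjzzjGz   [Z -> j G]
zzjzzjGz => zzjzzjSz   [G -> S]
zzjzzjSz => zzjzzjzz   [S -> z]

S=>zzZ=>zzjSz=>zzjzzZz=>zzjzzjGz=>zzjzzjSz=>zzjzzjzz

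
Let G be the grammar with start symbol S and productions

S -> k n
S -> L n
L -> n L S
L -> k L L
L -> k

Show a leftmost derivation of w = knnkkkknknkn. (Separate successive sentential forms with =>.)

S => Ln   [S -> L n]
Ln => kLLn   [L -> k L L]
kLLn => knLSLn   [L -> n L S]
knLSLn => knnLSSLn   [L -> n L S]
knnLSSLn => knnkLLSSLn   [L -> k L L]
knnkLLSSLn => knnkkLSSLn   [L -> k]
knnkkLSSLn => knnkkkSSLn   [L -> k]
knnkkkSSLn => knnkkkknSLn   [S -> k n]
knnkkkknSLn => knnkkkknknLn   [S -> k n]
knnkkkknknLn => knnkkkknknkn   [L -> k]

S=>Ln=>kLLn=>knLSLn=>knnLSSLn=>knnkLLSSLn=>knnkkLSSLn=>knnkkkSSLn=>knnkkkknSLn=>knnkkkknknLn=>knnkkkknknkn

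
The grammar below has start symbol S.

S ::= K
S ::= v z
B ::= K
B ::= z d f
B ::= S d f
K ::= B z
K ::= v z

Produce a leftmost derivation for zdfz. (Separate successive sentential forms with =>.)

S=>K=>Bz=>zdfz

S => K   [S ::= K]
K => Bz   [K ::= B z]
Bz => zdfz   [B ::= z d f]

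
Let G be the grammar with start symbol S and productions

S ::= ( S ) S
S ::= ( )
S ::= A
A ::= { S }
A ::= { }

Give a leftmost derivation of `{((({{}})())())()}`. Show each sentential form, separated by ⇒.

S ⇒ A   [S ::= A]
A ⇒ {S}   [A ::= { S }]
{S} ⇒ {(S)S}   [S ::= ( S ) S]
{(S)S} ⇒ {((S)S)S}   [S ::= ( S ) S]
{((S)S)S} ⇒ {(((S)S)S)S}   [S ::= ( S ) S]
{(((S)S)S)S} ⇒ {(((A)S)S)S}   [S ::= A]
{(((A)S)S)S} ⇒ {((({S})S)S)S}   [A ::= { S }]
{((({S})S)S)S} ⇒ {((({A})S)S)S}   [S ::= A]
{((({A})S)S)S} ⇒ {((({{}})S)S)S}   [A ::= { }]
{((({{}})S)S)S} ⇒ {((({{}})())S)S}   [S ::= ( )]
{((({{}})())S)S} ⇒ {((({{}})())())S}   [S ::= ( )]
{((({{}})())())S} ⇒ {((({{}})())())()}   [S ::= ( )]

S ⇒ A ⇒ {S} ⇒ {(S)S} ⇒ {((S)S)S} ⇒ {(((S)S)S)S} ⇒ {(((A)S)S)S} ⇒ {((({S})S)S)S} ⇒ {((({A})S)S)S} ⇒ {((({{}})S)S)S} ⇒ {((({{}})())S)S} ⇒ {((({{}})())())S} ⇒ {((({{}})())())()}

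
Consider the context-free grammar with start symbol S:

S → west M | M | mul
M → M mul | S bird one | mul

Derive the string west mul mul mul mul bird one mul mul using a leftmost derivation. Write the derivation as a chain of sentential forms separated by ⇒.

S ⇒ west M ⇒ west M mul ⇒ west M mul mul ⇒ west S bird one mul mul ⇒ west M bird one mul mul ⇒ west M mul bird one mul mul ⇒ west M mul mul bird one mul mul ⇒ west M mul mul mul bird one mul mul ⇒ west mul mul mul mul bird one mul mul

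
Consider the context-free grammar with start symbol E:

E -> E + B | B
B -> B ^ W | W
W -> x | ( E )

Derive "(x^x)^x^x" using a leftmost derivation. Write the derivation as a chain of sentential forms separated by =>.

E=>B=>B^W=>B^W^W=>W^W^W=>(E)^W^W=>(B)^W^W=>(B^W)^W^W=>(W^W)^W^W=>(x^W)^W^W=>(x^x)^W^W=>(x^x)^x^W=>(x^x)^x^x

E => B   [E -> B]
B => B^W   [B -> B ^ W]
B^W => B^W^W   [B -> B ^ W]
B^W^W => W^W^W   [B -> W]
W^W^W => (E)^W^W   [W -> ( E )]
(E)^W^W => (B)^W^W   [E -> B]
(B)^W^W => (B^W)^W^W   [B -> B ^ W]
(B^W)^W^W => (W^W)^W^W   [B -> W]
(W^W)^W^W => (x^W)^W^W   [W -> x]
(x^W)^W^W => (x^x)^W^W   [W -> x]
(x^x)^W^W => (x^x)^x^W   [W -> x]
(x^x)^x^W => (x^x)^x^x   [W -> x]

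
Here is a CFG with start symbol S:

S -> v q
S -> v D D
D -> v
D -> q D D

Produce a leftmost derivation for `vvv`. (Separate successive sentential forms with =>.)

S => vDD => vvD => vvv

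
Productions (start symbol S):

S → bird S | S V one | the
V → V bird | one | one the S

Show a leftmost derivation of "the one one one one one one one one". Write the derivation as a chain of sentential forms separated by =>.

S => S V one => S V one V one => S V one V one V one => S V one V one V one V one => the V one V one V one V one => the one one V one V one V one => the one one one one V one V one => the one one one one one one V one => the one one one one one one one one

S => S V one   [S → S V one]
S V one => S V one V one   [S → S V one]
S V one V one => S V one V one V one   [S → S V one]
S V one V one V one => S V one V one V one V one   [S → S V one]
S V one V one V one V one => the V one V one V one V one   [S → the]
the V one V one V one V one => the one one V one V one V one   [V → one]
the one one V one V one V one => the one one one one V one V one   [V → one]
the one one one one V one V one => the one one one one one one V one   [V → one]
the one one one one one one V one => the one one one one one one one one   [V → one]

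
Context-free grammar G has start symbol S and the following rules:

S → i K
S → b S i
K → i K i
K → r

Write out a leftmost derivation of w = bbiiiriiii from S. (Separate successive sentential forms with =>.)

S => bSi => bbSii => bbiKii => bbiiKiii => bbiiiKiiii => bbiiiriiii

S => bSi   [S → b S i]
bSi => bbSii   [S → b S i]
bbSii => bbiKii   [S → i K]
bbiKii => bbiiKiii   [K → i K i]
bbiiKiii => bbiiiKiiii   [K → i K i]
bbiiiKiiii => bbiiiriiii   [K → r]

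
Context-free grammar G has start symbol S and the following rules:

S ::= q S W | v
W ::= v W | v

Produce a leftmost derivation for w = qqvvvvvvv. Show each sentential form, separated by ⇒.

S ⇒ qSW ⇒ qqSWW ⇒ qqvWW ⇒ qqvvWW ⇒ qqvvvW ⇒ qqvvvvW ⇒ qqvvvvvW ⇒ qqvvvvvvW ⇒ qqvvvvvvv

S ⇒ qSW   [S ::= q S W]
qSW ⇒ qqSWW   [S ::= q S W]
qqSWW ⇒ qqvWW   [S ::= v]
qqvWW ⇒ qqvvWW   [W ::= v W]
qqvvWW ⇒ qqvvvW   [W ::= v]
qqvvvW ⇒ qqvvvvW   [W ::= v W]
qqvvvvW ⇒ qqvvvvvW   [W ::= v W]
qqvvvvvW ⇒ qqvvvvvvW   [W ::= v W]
qqvvvvvvW ⇒ qqvvvvvvv   [W ::= v]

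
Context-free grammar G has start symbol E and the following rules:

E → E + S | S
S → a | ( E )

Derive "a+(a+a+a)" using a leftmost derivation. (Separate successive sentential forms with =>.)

E => E+S   [E → E + S]
E+S => S+S   [E → S]
S+S => a+S   [S → a]
a+S => a+(E)   [S → ( E )]
a+(E) => a+(E+S)   [E → E + S]
a+(E+S) => a+(E+S+S)   [E → E + S]
a+(E+S+S) => a+(S+S+S)   [E → S]
a+(S+S+S) => a+(a+S+S)   [S → a]
a+(a+S+S) => a+(a+a+S)   [S → a]
a+(a+a+S) => a+(a+a+a)   [S → a]

E=>E+S=>S+S=>a+S=>a+(E)=>a+(E+S)=>a+(E+S+S)=>a+(S+S+S)=>a+(a+S+S)=>a+(a+a+S)=>a+(a+a+a)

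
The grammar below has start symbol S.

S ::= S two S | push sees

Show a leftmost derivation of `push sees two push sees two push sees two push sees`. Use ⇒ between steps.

S ⇒ S two S   [S ::= S two S]
S two S ⇒ S two S two S   [S ::= S two S]
S two S two S ⇒ push sees two S two S   [S ::= push sees]
push sees two S two S ⇒ push sees two S two S two S   [S ::= S two S]
push sees two S two S two S ⇒ push sees two push sees two S two S   [S ::= push sees]
push sees two push sees two S two S ⇒ push sees two push sees two push sees two S   [S ::= push sees]
push sees two push sees two push sees two S ⇒ push sees two push sees two push sees two push sees   [S ::= push sees]

S ⇒ S two S ⇒ S two S two S ⇒ push sees two S two S ⇒ push sees two S two S two S ⇒ push sees two push sees two S two S ⇒ push sees two push sees two push sees two S ⇒ push sees two push sees two push sees two push sees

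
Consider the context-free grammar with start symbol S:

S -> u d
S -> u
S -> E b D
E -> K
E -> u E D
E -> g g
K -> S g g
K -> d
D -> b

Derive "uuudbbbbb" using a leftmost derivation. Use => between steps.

S=>EbD=>uEDbD=>uuEDDbD=>uuuEDDDbD=>uuuKDDDbD=>uuudDDDbD=>uuudbDDbD=>uuudbbDbD=>uuudbbbbD=>uuudbbbbb

S => EbD   [S -> E b D]
EbD => uEDbD   [E -> u E D]
uEDbD => uuEDDbD   [E -> u E D]
uuEDDbD => uuuEDDDbD   [E -> u E D]
uuuEDDDbD => uuuKDDDbD   [E -> K]
uuuKDDDbD => uuudDDDbD   [K -> d]
uuudDDDbD => uuudbDDbD   [D -> b]
uuudbDDbD => uuudbbDbD   [D -> b]
uuudbbDbD => uuudbbbbD   [D -> b]
uuudbbbbD => uuudbbbbb   [D -> b]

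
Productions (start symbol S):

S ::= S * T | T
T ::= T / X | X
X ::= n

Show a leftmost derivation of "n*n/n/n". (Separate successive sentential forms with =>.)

S=>S*T=>T*T=>X*T=>n*T=>n*T/X=>n*T/X/X=>n*X/X/X=>n*n/X/X=>n*n/n/X=>n*n/n/n

S => S*T   [S ::= S * T]
S*T => T*T   [S ::= T]
T*T => X*T   [T ::= X]
X*T => n*T   [X ::= n]
n*T => n*T/X   [T ::= T / X]
n*T/X => n*T/X/X   [T ::= T / X]
n*T/X/X => n*X/X/X   [T ::= X]
n*X/X/X => n*n/X/X   [X ::= n]
n*n/X/X => n*n/n/X   [X ::= n]
n*n/n/X => n*n/n/n   [X ::= n]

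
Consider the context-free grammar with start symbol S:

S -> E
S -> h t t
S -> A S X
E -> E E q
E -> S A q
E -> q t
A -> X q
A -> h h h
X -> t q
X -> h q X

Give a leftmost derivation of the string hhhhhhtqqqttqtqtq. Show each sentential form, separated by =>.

S=>ASX=>hhhSX=>hhhASXX=>hhhhhhSXX=>hhhhhhASXXX=>hhhhhhXqSXXX=>hhhhhhtqqSXXX=>hhhhhhtqqEXXX=>hhhhhhtqqqtXXX=>hhhhhhtqqqttqXX=>hhhhhhtqqqttqtqX=>hhhhhhtqqqttqtqtq

S => ASX   [S -> A S X]
ASX => hhhSX   [A -> h h h]
hhhSX => hhhASXX   [S -> A S X]
hhhASXX => hhhhhhSXX   [A -> h h h]
hhhhhhSXX => hhhhhhASXXX   [S -> A S X]
hhhhhhASXXX => hhhhhhXqSXXX   [A -> X q]
hhhhhhXqSXXX => hhhhhhtqqSXXX   [X -> t q]
hhhhhhtqqSXXX => hhhhhhtqqEXXX   [S -> E]
hhhhhhtqqEXXX => hhhhhhtqqqtXXX   [E -> q t]
hhhhhhtqqqtXXX => hhhhhhtqqqttqXX   [X -> t q]
hhhhhhtqqqttqXX => hhhhhhtqqqttqtqX   [X -> t q]
hhhhhhtqqqttqtqX => hhhhhhtqqqttqtqtq   [X -> t q]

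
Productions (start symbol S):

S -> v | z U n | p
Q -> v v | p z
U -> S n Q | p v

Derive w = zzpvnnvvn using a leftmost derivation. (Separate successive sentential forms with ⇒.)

S⇒zUn⇒zSnQn⇒zzUnnQn⇒zzpvnnQn⇒zzpvnnvvn

S ⇒ zUn   [S -> z U n]
zUn ⇒ zSnQn   [U -> S n Q]
zSnQn ⇒ zzUnnQn   [S -> z U n]
zzUnnQn ⇒ zzpvnnQn   [U -> p v]
zzpvnnQn ⇒ zzpvnnvvn   [Q -> v v]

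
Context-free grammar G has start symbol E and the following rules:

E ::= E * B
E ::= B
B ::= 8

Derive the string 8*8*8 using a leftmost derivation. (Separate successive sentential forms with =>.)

E => E*B   [E ::= E * B]
E*B => E*B*B   [E ::= E * B]
E*B*B => B*B*B   [E ::= B]
B*B*B => 8*B*B   [B ::= 8]
8*B*B => 8*8*B   [B ::= 8]
8*8*B => 8*8*8   [B ::= 8]

E=>E*B=>E*B*B=>B*B*B=>8*B*B=>8*8*B=>8*8*8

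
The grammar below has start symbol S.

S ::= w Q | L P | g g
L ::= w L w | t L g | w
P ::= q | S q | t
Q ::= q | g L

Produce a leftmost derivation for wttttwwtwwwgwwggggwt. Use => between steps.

S => LP   [S ::= L P]
LP => wLwP   [L ::= w L w]
wLwP => wtLgwP   [L ::= t L g]
wtLgwP => wttLggwP   [L ::= t L g]
wttLggwP => wtttLgggwP   [L ::= t L g]
wtttLgggwP => wttttLggggwP   [L ::= t L g]
wttttLggggwP => wttttwLwggggwP   [L ::= w L w]
wttttwLwggggwP => wttttwwLwwggggwP   [L ::= w L w]
wttttwwLwwggggwP => wttttwwtLgwwggggwP   [L ::= t L g]
wttttwwtLgwwggggwP => wttttwwtwLwgwwggggwP   [L ::= w L w]
wttttwwtwLwgwwggggwP => wttttwwtwwwgwwggggwP   [L ::= w]
wttttwwtwwwgwwggggwP => wttttwwtwwwgwwggggwt   [P ::= t]

S => LP => wLwP => wtLgwP => wttLggwP => wtttLgggwP => wttttLggggwP => wttttwLwggggwP => wttttwwLwwggggwP => wttttwwtLgwwggggwP => wttttwwtwLwgwwggggwP => wttttwwtwwwgwwggggwP => wttttwwtwwwgwwggggwt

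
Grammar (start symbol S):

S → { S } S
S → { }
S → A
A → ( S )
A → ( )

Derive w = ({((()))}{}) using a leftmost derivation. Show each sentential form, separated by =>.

S => A   [S → A]
A => (S)   [A → ( S )]
(S) => ({S}S)   [S → { S } S]
({S}S) => ({A}S)   [S → A]
({A}S) => ({(S)}S)   [A → ( S )]
({(S)}S) => ({(A)}S)   [S → A]
({(A)}S) => ({((S))}S)   [A → ( S )]
({((S))}S) => ({((A))}S)   [S → A]
({((A))}S) => ({((()))}S)   [A → ( )]
({((()))}S) => ({((()))}{})   [S → { }]

S => A => (S) => ({S}S) => ({A}S) => ({(S)}S) => ({(A)}S) => ({((S))}S) => ({((A))}S) => ({((()))}S) => ({((()))}{})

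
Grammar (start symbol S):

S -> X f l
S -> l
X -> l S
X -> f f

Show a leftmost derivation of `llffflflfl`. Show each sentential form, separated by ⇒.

S⇒Xfl⇒lSfl⇒lXflfl⇒llSflfl⇒llXflflfl⇒llffflflfl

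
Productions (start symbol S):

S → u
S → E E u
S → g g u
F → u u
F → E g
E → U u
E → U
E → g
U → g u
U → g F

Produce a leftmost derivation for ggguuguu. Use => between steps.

S=>EEu=>gEu=>gUuu=>ggFuu=>ggEguu=>ggUguu=>gggFguu=>ggguuguu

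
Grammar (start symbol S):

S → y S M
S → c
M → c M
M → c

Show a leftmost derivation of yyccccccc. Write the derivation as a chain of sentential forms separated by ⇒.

S ⇒ ySM ⇒ yySMM ⇒ yycMM ⇒ yyccMM ⇒ yycccMM ⇒ yyccccMM ⇒ yycccccMM ⇒ yyccccccM ⇒ yyccccccc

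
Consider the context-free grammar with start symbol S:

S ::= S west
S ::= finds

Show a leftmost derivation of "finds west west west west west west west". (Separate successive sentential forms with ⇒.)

S ⇒ S west   [S ::= S west]
S west ⇒ S west west   [S ::= S west]
S west west ⇒ S west west west   [S ::= S west]
S west west west ⇒ S west west west west   [S ::= S west]
S west west west west ⇒ S west west west west west   [S ::= S west]
S west west west west west ⇒ S west west west west west west   [S ::= S west]
S west west west west west west ⇒ S west west west west west west west   [S ::= S west]
S west west west west west west west ⇒ finds west west west west west west west   [S ::= finds]

S ⇒ S west ⇒ S west west ⇒ S west west west ⇒ S west west west west ⇒ S west west west west west ⇒ S west west west west west west ⇒ S west west west west west west west ⇒ finds west west west west west west west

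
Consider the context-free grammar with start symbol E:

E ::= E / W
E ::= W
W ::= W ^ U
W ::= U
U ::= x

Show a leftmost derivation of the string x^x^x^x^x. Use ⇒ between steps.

E⇒W⇒W^U⇒W^U^U⇒W^U^U^U⇒W^U^U^U^U⇒U^U^U^U^U⇒x^U^U^U^U⇒x^x^U^U^U⇒x^x^x^U^U⇒x^x^x^x^U⇒x^x^x^x^x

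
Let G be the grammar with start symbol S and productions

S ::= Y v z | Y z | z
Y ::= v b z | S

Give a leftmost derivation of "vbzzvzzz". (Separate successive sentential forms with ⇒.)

S ⇒ Yz   [S ::= Y z]
Yz ⇒ Sz   [Y ::= S]
Sz ⇒ Yzz   [S ::= Y z]
Yzz ⇒ Szz   [Y ::= S]
Szz ⇒ Yvzzz   [S ::= Y v z]
Yvzzz ⇒ Svzzz   [Y ::= S]
Svzzz ⇒ Yzvzzz   [S ::= Y z]
Yzvzzz ⇒ vbzzvzzz   [Y ::= v b z]

S ⇒ Yz ⇒ Sz ⇒ Yzz ⇒ Szz ⇒ Yvzzz ⇒ Svzzz ⇒ Yzvzzz ⇒ vbzzvzzz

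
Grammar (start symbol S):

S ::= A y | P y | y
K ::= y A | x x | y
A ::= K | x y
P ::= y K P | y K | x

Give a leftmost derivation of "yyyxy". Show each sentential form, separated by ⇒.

S⇒Py⇒yKPy⇒yyAPy⇒yyKPy⇒yyyPy⇒yyyxy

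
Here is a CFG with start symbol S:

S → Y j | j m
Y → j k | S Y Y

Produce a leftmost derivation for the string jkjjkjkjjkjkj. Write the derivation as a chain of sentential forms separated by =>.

S=>Yj=>SYYj=>YjYYj=>SYYjYYj=>YjYYjYYj=>jkjYYjYYj=>jkjjkYjYYj=>jkjjkjkjYYj=>jkjjkjkjjkYj=>jkjjkjkjjkjkj

S => Yj   [S → Y j]
Yj => SYYj   [Y → S Y Y]
SYYj => YjYYj   [S → Y j]
YjYYj => SYYjYYj   [Y → S Y Y]
SYYjYYj => YjYYjYYj   [S → Y j]
YjYYjYYj => jkjYYjYYj   [Y → j k]
jkjYYjYYj => jkjjkYjYYj   [Y → j k]
jkjjkYjYYj => jkjjkjkjYYj   [Y → j k]
jkjjkjkjYYj => jkjjkjkjjkYj   [Y → j k]
jkjjkjkjjkYj => jkjjkjkjjkjkj   [Y → j k]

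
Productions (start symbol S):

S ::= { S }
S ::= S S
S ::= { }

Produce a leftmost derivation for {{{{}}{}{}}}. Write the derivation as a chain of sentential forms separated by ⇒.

S ⇒ {S} ⇒ {{S}} ⇒ {{SS}} ⇒ {{{S}S}} ⇒ {{{{}}S}} ⇒ {{{{}}SS}} ⇒ {{{{}}{}S}} ⇒ {{{{}}{}{}}}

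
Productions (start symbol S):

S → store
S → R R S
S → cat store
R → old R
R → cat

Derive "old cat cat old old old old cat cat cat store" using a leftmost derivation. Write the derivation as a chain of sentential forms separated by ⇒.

S ⇒ R R S   [S → R R S]
R R S ⇒ old R R S   [R → old R]
old R R S ⇒ old cat R S   [R → cat]
old cat R S ⇒ old cat cat S   [R → cat]
old cat cat S ⇒ old cat cat R R S   [S → R R S]
old cat cat R R S ⇒ old cat cat old R R S   [R → old R]
old cat cat old R R S ⇒ old cat cat old old R R S   [R → old R]
old cat cat old old R R S ⇒ old cat cat old old old R R S   [R → old R]
old cat cat old old old R R S ⇒ old cat cat old old old old R R S   [R → old R]
old cat cat old old old old R R S ⇒ old cat cat old old old old cat R S   [R → cat]
old cat cat old old old old cat R S ⇒ old cat cat old old old old cat cat S   [R → cat]
old cat cat old old old old cat cat S ⇒ old cat cat old old old old cat cat cat store   [S → cat store]

S ⇒ R R S ⇒ old R R S ⇒ old cat R S ⇒ old cat cat S ⇒ old cat cat R R S ⇒ old cat cat old R R S ⇒ old cat cat old old R R S ⇒ old cat cat old old old R R S ⇒ old cat cat old old old old R R S ⇒ old cat cat old old old old cat R S ⇒ old cat cat old old old old cat cat S ⇒ old cat cat old old old old cat cat cat store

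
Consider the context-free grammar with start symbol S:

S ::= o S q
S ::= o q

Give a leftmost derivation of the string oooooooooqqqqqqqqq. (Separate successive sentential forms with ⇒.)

S ⇒ oSq ⇒ ooSqq ⇒ oooSqqq ⇒ ooooSqqqq ⇒ oooooSqqqqq ⇒ ooooooSqqqqqq ⇒ oooooooSqqqqqqq ⇒ ooooooooSqqqqqqqq ⇒ oooooooooqqqqqqqqq

S ⇒ oSq   [S ::= o S q]
oSq ⇒ ooSqq   [S ::= o S q]
ooSqq ⇒ oooSqqq   [S ::= o S q]
oooSqqq ⇒ ooooSqqqq   [S ::= o S q]
ooooSqqqq ⇒ oooooSqqqqq   [S ::= o S q]
oooooSqqqqq ⇒ ooooooSqqqqqq   [S ::= o S q]
ooooooSqqqqqq ⇒ oooooooSqqqqqqq   [S ::= o S q]
oooooooSqqqqqqq ⇒ ooooooooSqqqqqqqq   [S ::= o S q]
ooooooooSqqqqqqqq ⇒ oooooooooqqqqqqqqq   [S ::= o q]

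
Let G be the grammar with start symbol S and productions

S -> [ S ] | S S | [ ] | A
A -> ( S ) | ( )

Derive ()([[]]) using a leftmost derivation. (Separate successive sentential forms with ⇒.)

S ⇒ SS ⇒ AS ⇒ ()S ⇒ ()A ⇒ ()(S) ⇒ ()([S]) ⇒ ()([[]])

S ⇒ SS   [S -> S S]
SS ⇒ AS   [S -> A]
AS ⇒ ()S   [A -> ( )]
()S ⇒ ()A   [S -> A]
()A ⇒ ()(S)   [A -> ( S )]
()(S) ⇒ ()([S])   [S -> [ S ]]
()([S]) ⇒ ()([[]])   [S -> [ ]]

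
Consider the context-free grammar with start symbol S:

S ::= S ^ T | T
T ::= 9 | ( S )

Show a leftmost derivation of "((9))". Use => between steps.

S => T   [S ::= T]
T => (S)   [T ::= ( S )]
(S) => (T)   [S ::= T]
(T) => ((S))   [T ::= ( S )]
((S)) => ((T))   [S ::= T]
((T)) => ((9))   [T ::= 9]

S=>T=>(S)=>(T)=>((S))=>((T))=>((9))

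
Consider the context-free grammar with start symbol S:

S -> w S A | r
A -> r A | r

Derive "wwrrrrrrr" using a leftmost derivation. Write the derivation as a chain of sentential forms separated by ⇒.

S⇒wSA⇒wwSAA⇒wwrAA⇒wwrrAA⇒wwrrrAA⇒wwrrrrAA⇒wwrrrrrA⇒wwrrrrrrA⇒wwrrrrrrr

S ⇒ wSA   [S -> w S A]
wSA ⇒ wwSAA   [S -> w S A]
wwSAA ⇒ wwrAA   [S -> r]
wwrAA ⇒ wwrrAA   [A -> r A]
wwrrAA ⇒ wwrrrAA   [A -> r A]
wwrrrAA ⇒ wwrrrrAA   [A -> r A]
wwrrrrAA ⇒ wwrrrrrA   [A -> r]
wwrrrrrA ⇒ wwrrrrrrA   [A -> r A]
wwrrrrrrA ⇒ wwrrrrrrr   [A -> r]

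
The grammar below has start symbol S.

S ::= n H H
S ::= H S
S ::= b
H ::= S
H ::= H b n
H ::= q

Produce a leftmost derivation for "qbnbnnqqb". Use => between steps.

S=>HS=>SS=>HSS=>HbnSS=>HbnbnSS=>qbnbnSS=>qbnbnnHHS=>qbnbnnqHS=>qbnbnnqqS=>qbnbnnqqb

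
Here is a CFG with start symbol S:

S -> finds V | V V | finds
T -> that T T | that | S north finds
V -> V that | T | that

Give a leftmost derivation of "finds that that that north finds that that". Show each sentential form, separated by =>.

S => V V   [S -> V V]
V V => T V   [V -> T]
T V => S north finds V   [T -> S north finds]
S north finds V => finds V north finds V   [S -> finds V]
finds V north finds V => finds V that north finds V   [V -> V that]
finds V that north finds V => finds V that that north finds V   [V -> V that]
finds V that that north finds V => finds that that that north finds V   [V -> that]
finds that that that north finds V => finds that that that north finds V that   [V -> V that]
finds that that that north finds V that => finds that that that north finds that that   [V -> that]

S => V V => T V => S north finds V => finds V north finds V => finds V that north finds V => finds V that that north finds V => finds that that that north finds V => finds that that that north finds V that => finds that that that north finds that that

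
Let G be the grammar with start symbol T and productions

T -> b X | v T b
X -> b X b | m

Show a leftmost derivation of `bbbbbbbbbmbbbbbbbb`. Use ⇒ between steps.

T ⇒ bX   [T -> b X]
bX ⇒ bbXb   [X -> b X b]
bbXb ⇒ bbbXbb   [X -> b X b]
bbbXbb ⇒ bbbbXbbb   [X -> b X b]
bbbbXbbb ⇒ bbbbbXbbbb   [X -> b X b]
bbbbbXbbbb ⇒ bbbbbbXbbbbb   [X -> b X b]
bbbbbbXbbbbb ⇒ bbbbbbbXbbbbbb   [X -> b X b]
bbbbbbbXbbbbbb ⇒ bbbbbbbbXbbbbbbb   [X -> b X b]
bbbbbbbbXbbbbbbb ⇒ bbbbbbbbbXbbbbbbbb   [X -> b X b]
bbbbbbbbbXbbbbbbbb ⇒ bbbbbbbbbmbbbbbbbb   [X -> m]

T ⇒ bX ⇒ bbXb ⇒ bbbXbb ⇒ bbbbXbbb ⇒ bbbbbXbbbb ⇒ bbbbbbXbbbbb ⇒ bbbbbbbXbbbbbb ⇒ bbbbbbbbXbbbbbbb ⇒ bbbbbbbbbXbbbbbbbb ⇒ bbbbbbbbbmbbbbbbbb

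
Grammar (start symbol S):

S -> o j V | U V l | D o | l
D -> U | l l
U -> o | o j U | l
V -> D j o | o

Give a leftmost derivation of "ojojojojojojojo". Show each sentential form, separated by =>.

S=>ojV=>ojDjo=>ojUjo=>ojojUjo=>ojojojUjo=>ojojojojUjo=>ojojojojojUjo=>ojojojojojojUjo=>ojojojojojojojo

S => ojV   [S -> o j V]
ojV => ojDjo   [V -> D j o]
ojDjo => ojUjo   [D -> U]
ojUjo => ojojUjo   [U -> o j U]
ojojUjo => ojojojUjo   [U -> o j U]
ojojojUjo => ojojojojUjo   [U -> o j U]
ojojojojUjo => ojojojojojUjo   [U -> o j U]
ojojojojojUjo => ojojojojojojUjo   [U -> o j U]
ojojojojojojUjo => ojojojojojojojo   [U -> o]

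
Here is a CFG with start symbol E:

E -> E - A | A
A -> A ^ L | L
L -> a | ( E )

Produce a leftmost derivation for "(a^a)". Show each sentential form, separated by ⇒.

E⇒A⇒L⇒(E)⇒(A)⇒(A^L)⇒(L^L)⇒(a^L)⇒(a^a)

E ⇒ A   [E -> A]
A ⇒ L   [A -> L]
L ⇒ (E)   [L -> ( E )]
(E) ⇒ (A)   [E -> A]
(A) ⇒ (A^L)   [A -> A ^ L]
(A^L) ⇒ (L^L)   [A -> L]
(L^L) ⇒ (a^L)   [L -> a]
(a^L) ⇒ (a^a)   [L -> a]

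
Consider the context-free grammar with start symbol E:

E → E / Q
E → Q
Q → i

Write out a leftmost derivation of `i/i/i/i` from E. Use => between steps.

E => E/Q   [E → E / Q]
E/Q => E/Q/Q   [E → E / Q]
E/Q/Q => E/Q/Q/Q   [E → E / Q]
E/Q/Q/Q => Q/Q/Q/Q   [E → Q]
Q/Q/Q/Q => i/Q/Q/Q   [Q → i]
i/Q/Q/Q => i/i/Q/Q   [Q → i]
i/i/Q/Q => i/i/i/Q   [Q → i]
i/i/i/Q => i/i/i/i   [Q → i]

E => E/Q => E/Q/Q => E/Q/Q/Q => Q/Q/Q/Q => i/Q/Q/Q => i/i/Q/Q => i/i/i/Q => i/i/i/i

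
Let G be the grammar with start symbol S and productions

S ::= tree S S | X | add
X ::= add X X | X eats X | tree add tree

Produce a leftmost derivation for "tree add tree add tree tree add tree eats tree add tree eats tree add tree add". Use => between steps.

S => tree S S   [S ::= tree S S]
tree S S => tree X S   [S ::= X]
tree X S => tree X eats X S   [X ::= X eats X]
tree X eats X S => tree X eats X eats X S   [X ::= X eats X]
tree X eats X eats X S => tree add X X eats X eats X S   [X ::= add X X]
tree add X X eats X eats X S => tree add tree add tree X eats X eats X S   [X ::= tree add tree]
tree add tree add tree X eats X eats X S => tree add tree add tree tree add tree eats X eats X S   [X ::= tree add tree]
tree add tree add tree tree add tree eats X eats X S => tree add tree add tree tree add tree eats tree add tree eats X S   [X ::= tree add tree]
tree add tree add tree tree add tree eats tree add tree eats X S => tree add tree add tree tree add tree eats tree add tree eats tree add tree S   [X ::= tree add tree]
tree add tree add tree tree add tree eats tree add tree eats tree add tree S => tree add tree add tree tree add tree eats tree add tree eats tree add tree add   [S ::= add]

S => tree S S => tree X S => tree X eats X S => tree X eats X eats X S => tree add X X eats X eats X S => tree add tree add tree X eats X eats X S => tree add tree add tree tree add tree eats X eats X S => tree add tree add tree tree add tree eats tree add tree eats X S => tree add tree add tree tree add tree eats tree add tree eats tree add tree S => tree add tree add tree tree add tree eats tree add tree eats tree add tree add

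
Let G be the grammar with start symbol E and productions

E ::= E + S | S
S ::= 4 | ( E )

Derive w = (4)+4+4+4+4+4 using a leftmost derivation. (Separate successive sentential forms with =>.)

E => E+S   [E ::= E + S]
E+S => E+S+S   [E ::= E + S]
E+S+S => E+S+S+S   [E ::= E + S]
E+S+S+S => E+S+S+S+S   [E ::= E + S]
E+S+S+S+S => E+S+S+S+S+S   [E ::= E + S]
E+S+S+S+S+S => S+S+S+S+S+S   [E ::= S]
S+S+S+S+S+S => (E)+S+S+S+S+S   [S ::= ( E )]
(E)+S+S+S+S+S => (S)+S+S+S+S+S   [E ::= S]
(S)+S+S+S+S+S => (4)+S+S+S+S+S   [S ::= 4]
(4)+S+S+S+S+S => (4)+4+S+S+S+S   [S ::= 4]
(4)+4+S+S+S+S => (4)+4+4+S+S+S   [S ::= 4]
(4)+4+4+S+S+S => (4)+4+4+4+S+S   [S ::= 4]
(4)+4+4+4+S+S => (4)+4+4+4+4+S   [S ::= 4]
(4)+4+4+4+4+S => (4)+4+4+4+4+4   [S ::= 4]

E => E+S => E+S+S => E+S+S+S => E+S+S+S+S => E+S+S+S+S+S => S+S+S+S+S+S => (E)+S+S+S+S+S => (S)+S+S+S+S+S => (4)+S+S+S+S+S => (4)+4+S+S+S+S => (4)+4+4+S+S+S => (4)+4+4+4+S+S => (4)+4+4+4+4+S => (4)+4+4+4+4+4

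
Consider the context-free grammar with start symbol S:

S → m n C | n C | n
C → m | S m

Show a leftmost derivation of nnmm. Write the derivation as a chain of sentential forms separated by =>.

S => nC   [S → n C]
nC => nSm   [C → S m]
nSm => nnCm   [S → n C]
nnCm => nnmm   [C → m]

S => nC => nSm => nnCm => nnmm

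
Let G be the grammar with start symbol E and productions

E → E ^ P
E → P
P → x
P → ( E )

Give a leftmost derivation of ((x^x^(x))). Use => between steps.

E => P => (E) => (P) => ((E)) => ((E^P)) => ((E^P^P)) => ((P^P^P)) => ((x^P^P)) => ((x^x^P)) => ((x^x^(E))) => ((x^x^(P))) => ((x^x^(x)))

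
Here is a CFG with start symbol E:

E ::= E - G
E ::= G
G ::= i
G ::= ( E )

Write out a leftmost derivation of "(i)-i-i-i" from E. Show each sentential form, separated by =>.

E => E-G => E-G-G => E-G-G-G => G-G-G-G => (E)-G-G-G => (G)-G-G-G => (i)-G-G-G => (i)-i-G-G => (i)-i-i-G => (i)-i-i-i

E => E-G   [E ::= E - G]
E-G => E-G-G   [E ::= E - G]
E-G-G => E-G-G-G   [E ::= E - G]
E-G-G-G => G-G-G-G   [E ::= G]
G-G-G-G => (E)-G-G-G   [G ::= ( E )]
(E)-G-G-G => (G)-G-G-G   [E ::= G]
(G)-G-G-G => (i)-G-G-G   [G ::= i]
(i)-G-G-G => (i)-i-G-G   [G ::= i]
(i)-i-G-G => (i)-i-i-G   [G ::= i]
(i)-i-i-G => (i)-i-i-i   [G ::= i]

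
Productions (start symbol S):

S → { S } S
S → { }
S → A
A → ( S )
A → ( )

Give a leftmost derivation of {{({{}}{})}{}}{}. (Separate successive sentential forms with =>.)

S => {S}S   [S → { S } S]
{S}S => {{S}S}S   [S → { S } S]
{{S}S}S => {{A}S}S   [S → A]
{{A}S}S => {{(S)}S}S   [A → ( S )]
{{(S)}S}S => {{({S}S)}S}S   [S → { S } S]
{{({S}S)}S}S => {{({{}}S)}S}S   [S → { }]
{{({{}}S)}S}S => {{({{}}{})}S}S   [S → { }]
{{({{}}{})}S}S => {{({{}}{})}{}}S   [S → { }]
{{({{}}{})}{}}S => {{({{}}{})}{}}{}   [S → { }]

S=>{S}S=>{{S}S}S=>{{A}S}S=>{{(S)}S}S=>{{({S}S)}S}S=>{{({{}}S)}S}S=>{{({{}}{})}S}S=>{{({{}}{})}{}}S=>{{({{}}{})}{}}{}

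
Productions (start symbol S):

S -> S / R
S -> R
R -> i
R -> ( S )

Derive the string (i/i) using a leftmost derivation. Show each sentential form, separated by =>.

S => R => (S) => (S/R) => (R/R) => (i/R) => (i/i)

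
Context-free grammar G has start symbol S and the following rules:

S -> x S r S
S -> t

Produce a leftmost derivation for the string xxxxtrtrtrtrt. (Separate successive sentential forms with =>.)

S => xSrS   [S -> x S r S]
xSrS => xxSrSrS   [S -> x S r S]
xxSrSrS => xxxSrSrSrS   [S -> x S r S]
xxxSrSrSrS => xxxxSrSrSrSrS   [S -> x S r S]
xxxxSrSrSrSrS => xxxxtrSrSrSrS   [S -> t]
xxxxtrSrSrSrS => xxxxtrtrSrSrS   [S -> t]
xxxxtrtrSrSrS => xxxxtrtrtrSrS   [S -> t]
xxxxtrtrtrSrS => xxxxtrtrtrtrS   [S -> t]
xxxxtrtrtrtrS => xxxxtrtrtrtrt   [S -> t]

S => xSrS => xxSrSrS => xxxSrSrSrS => xxxxSrSrSrSrS => xxxxtrSrSrSrS => xxxxtrtrSrSrS => xxxxtrtrtrSrS => xxxxtrtrtrtrS => xxxxtrtrtrtrt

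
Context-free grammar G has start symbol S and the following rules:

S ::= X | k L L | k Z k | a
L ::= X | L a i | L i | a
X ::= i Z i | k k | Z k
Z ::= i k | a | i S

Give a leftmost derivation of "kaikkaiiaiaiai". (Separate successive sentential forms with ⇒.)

S⇒kLL⇒kLiL⇒kaiL⇒kaiLai⇒kaiLaiai⇒kaiLaiaiai⇒kaiLiaiaiai⇒kaiLaiiaiaiai⇒kaiXaiiaiaiai⇒kaikkaiiaiaiai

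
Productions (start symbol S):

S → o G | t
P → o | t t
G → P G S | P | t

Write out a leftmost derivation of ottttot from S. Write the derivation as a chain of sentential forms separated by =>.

S => oG   [S → o G]
oG => oPGS   [G → P G S]
oPGS => ottGS   [P → t t]
ottGS => ottPS   [G → P]
ottPS => ottttS   [P → t t]
ottttS => ottttoG   [S → o G]
ottttoG => ottttot   [G → t]

S=>oG=>oPGS=>ottGS=>ottPS=>ottttS=>ottttoG=>ottttot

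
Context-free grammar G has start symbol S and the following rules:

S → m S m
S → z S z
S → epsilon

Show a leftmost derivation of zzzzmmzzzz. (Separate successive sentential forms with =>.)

S=>zSz=>zzSzz=>zzzSzzz=>zzzzSzzzz=>zzzzmSmzzzz=>zzzzmmzzzz

S => zSz   [S → z S z]
zSz => zzSzz   [S → z S z]
zzSzz => zzzSzzz   [S → z S z]
zzzSzzz => zzzzSzzzz   [S → z S z]
zzzzSzzzz => zzzzmSmzzzz   [S → m S m]
zzzzmSmzzzz => zzzzmmzzzz   [S → epsilon]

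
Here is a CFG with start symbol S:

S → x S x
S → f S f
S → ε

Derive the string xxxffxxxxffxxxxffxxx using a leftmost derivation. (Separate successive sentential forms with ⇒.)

S⇒xSx⇒xxSxx⇒xxxSxxx⇒xxxfSfxxx⇒xxxffSffxxx⇒xxxffxSxffxxx⇒xxxffxxSxxffxxx⇒xxxffxxxSxxxffxxx⇒xxxffxxxxSxxxxffxxx⇒xxxffxxxxfSfxxxxffxxx⇒xxxffxxxxffxxxxffxxx

S ⇒ xSx   [S → x S x]
xSx ⇒ xxSxx   [S → x S x]
xxSxx ⇒ xxxSxxx   [S → x S x]
xxxSxxx ⇒ xxxfSfxxx   [S → f S f]
xxxfSfxxx ⇒ xxxffSffxxx   [S → f S f]
xxxffSffxxx ⇒ xxxffxSxffxxx   [S → x S x]
xxxffxSxffxxx ⇒ xxxffxxSxxffxxx   [S → x S x]
xxxffxxSxxffxxx ⇒ xxxffxxxSxxxffxxx   [S → x S x]
xxxffxxxSxxxffxxx ⇒ xxxffxxxxSxxxxffxxx   [S → x S x]
xxxffxxxxSxxxxffxxx ⇒ xxxffxxxxfSfxxxxffxxx   [S → f S f]
xxxffxxxxfSfxxxxffxxx ⇒ xxxffxxxxffxxxxffxxx   [S → ε]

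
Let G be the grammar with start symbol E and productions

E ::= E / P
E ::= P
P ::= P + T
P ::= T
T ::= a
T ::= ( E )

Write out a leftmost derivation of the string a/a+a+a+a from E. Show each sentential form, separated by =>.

E=>E/P=>P/P=>T/P=>a/P=>a/P+T=>a/P+T+T=>a/P+T+T+T=>a/T+T+T+T=>a/a+T+T+T=>a/a+a+T+T=>a/a+a+a+T=>a/a+a+a+a

E => E/P   [E ::= E / P]
E/P => P/P   [E ::= P]
P/P => T/P   [P ::= T]
T/P => a/P   [T ::= a]
a/P => a/P+T   [P ::= P + T]
a/P+T => a/P+T+T   [P ::= P + T]
a/P+T+T => a/P+T+T+T   [P ::= P + T]
a/P+T+T+T => a/T+T+T+T   [P ::= T]
a/T+T+T+T => a/a+T+T+T   [T ::= a]
a/a+T+T+T => a/a+a+T+T   [T ::= a]
a/a+a+T+T => a/a+a+a+T   [T ::= a]
a/a+a+a+T => a/a+a+a+a   [T ::= a]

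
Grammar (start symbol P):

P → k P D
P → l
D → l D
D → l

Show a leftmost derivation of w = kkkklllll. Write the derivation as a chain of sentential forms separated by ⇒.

P ⇒ kPD ⇒ kkPDD ⇒ kkkPDDD ⇒ kkkkPDDDD ⇒ kkkklDDDD ⇒ kkkkllDDD ⇒ kkkklllDD ⇒ kkkkllllD ⇒ kkkklllll

P ⇒ kPD   [P → k P D]
kPD ⇒ kkPDD   [P → k P D]
kkPDD ⇒ kkkPDDD   [P → k P D]
kkkPDDD ⇒ kkkkPDDDD   [P → k P D]
kkkkPDDDD ⇒ kkkklDDDD   [P → l]
kkkklDDDD ⇒ kkkkllDDD   [D → l]
kkkkllDDD ⇒ kkkklllDD   [D → l]
kkkklllDD ⇒ kkkkllllD   [D → l]
kkkkllllD ⇒ kkkklllll   [D → l]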